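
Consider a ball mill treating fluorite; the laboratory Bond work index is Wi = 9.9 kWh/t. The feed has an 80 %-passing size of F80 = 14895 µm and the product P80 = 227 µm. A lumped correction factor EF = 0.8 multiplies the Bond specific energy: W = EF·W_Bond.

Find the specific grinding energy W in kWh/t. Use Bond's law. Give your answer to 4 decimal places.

W = 10 Wi / √P80 − 10 Wi / √F80
1/√227 = 0.066372;  1/√14895 = 0.008194
W = 10·9.9·(0.066372 − 0.008194) = 5.7597 kWh/t
With EF = 0.8: W = 5.7597·0.8 = 4.6077 kWh/t

W = 4.6077 kWh/t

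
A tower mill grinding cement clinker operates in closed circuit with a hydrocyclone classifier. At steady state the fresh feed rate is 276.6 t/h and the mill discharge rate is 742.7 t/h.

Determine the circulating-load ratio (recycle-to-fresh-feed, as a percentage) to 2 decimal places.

Discharge = new feed + return, hence
R = M − F = 742.7 − 276.6 = 466.1 t/h
CL = 100·R/F = 100·466.1/276.6 = 168.51 %

CL = 168.51 %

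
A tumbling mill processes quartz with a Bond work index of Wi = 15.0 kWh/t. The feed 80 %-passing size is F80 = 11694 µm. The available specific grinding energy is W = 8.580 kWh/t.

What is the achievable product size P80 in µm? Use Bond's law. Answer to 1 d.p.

P80 = 226.5 µm

Bond: W = 10·Wi·(1/√P80 − 1/√F80)
1/√P80 = 1/√F80 + W/(10·Wi)
  = 8.5800/(10·15.0) + 1/√11694 = 0.057200 + 0.009247 = 0.066447
P80 = (1/0.066447)² = 15.0495² = 226.49 µm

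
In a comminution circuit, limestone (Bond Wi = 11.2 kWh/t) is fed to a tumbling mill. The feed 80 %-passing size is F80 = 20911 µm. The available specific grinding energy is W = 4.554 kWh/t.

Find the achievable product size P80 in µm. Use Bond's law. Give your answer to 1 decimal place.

P80 = 441.8 µm

W_Bond = 10·Wi·(1/√P₈₀ − 1/√F₈₀)
1/√P80 = 1/√F80 + W/(10·Wi)
  = 4.5540/(10·11.2) + 1/√20911 = 0.040661 + 0.006915 = 0.047576
P80 = (1/0.047576)² = 21.0190² = 441.80 µm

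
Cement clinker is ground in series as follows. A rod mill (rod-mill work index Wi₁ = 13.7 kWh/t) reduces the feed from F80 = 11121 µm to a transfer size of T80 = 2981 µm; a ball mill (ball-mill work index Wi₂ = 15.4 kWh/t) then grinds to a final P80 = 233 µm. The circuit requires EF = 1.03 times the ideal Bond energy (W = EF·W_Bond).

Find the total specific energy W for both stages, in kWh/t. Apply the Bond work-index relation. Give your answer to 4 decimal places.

W = 10 Wi / √P80 − 10 Wi / √F80
Stage 1 (11121→2981 µm, Wi₁=13.7): W₁ = 10·13.7·(0.018316 − 0.009483) = 1.2101 kWh/t
Stage 2 (2981→233 µm, Wi₂=15.4): W₂ = 10·15.4·(0.065512 − 0.018316) = 7.2683 kWh/t
W = W₁ + W₂ = 1.2101 + 7.2683 = 8.4784 kWh/t
Apply correction: 8.4784 × 1.03 = 8.7327 kWh/t

W = 8.7327 kWh/t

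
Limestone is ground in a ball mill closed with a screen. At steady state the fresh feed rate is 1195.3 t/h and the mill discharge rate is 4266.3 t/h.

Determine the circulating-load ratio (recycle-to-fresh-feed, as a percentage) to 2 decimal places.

CL = 256.92 %

Steady state: M = F + R.
R = M − F = 4266.3 − 1195.3 = 3071.0 t/h
CL = 100·R/F = 100·3071.0/1195.3 = 256.92 %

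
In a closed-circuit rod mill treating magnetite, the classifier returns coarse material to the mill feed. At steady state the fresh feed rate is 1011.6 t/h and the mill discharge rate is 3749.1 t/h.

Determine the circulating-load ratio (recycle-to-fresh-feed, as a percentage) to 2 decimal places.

Discharge = new feed + return, hence
R = M − F = 3749.1 − 1011.6 = 2737.5 t/h
CL = 100·R/F = 100·2737.5/1011.6 = 270.61 %

CL = 270.61 %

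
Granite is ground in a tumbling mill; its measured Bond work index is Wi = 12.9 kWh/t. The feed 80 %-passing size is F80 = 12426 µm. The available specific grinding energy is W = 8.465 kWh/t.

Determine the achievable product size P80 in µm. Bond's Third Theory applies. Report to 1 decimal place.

W = 10·Wi·[P80^(−½) − F80^(−½)]
⇒ 1/√P80 = W/(10·Wi) + 1/√F80
  = 8.4650/(10·12.9) + 1/√12426 = 0.065620 + 0.008971 = 0.074591
P80 = (1/0.074591)² = 13.4064² = 179.73 µm

P80 = 179.7 µm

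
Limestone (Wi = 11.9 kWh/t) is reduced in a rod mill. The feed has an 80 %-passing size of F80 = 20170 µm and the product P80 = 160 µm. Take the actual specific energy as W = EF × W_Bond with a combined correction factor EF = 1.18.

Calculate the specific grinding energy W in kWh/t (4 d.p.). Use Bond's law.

W = 10.1124 kWh/t

Bond:  W = 10 Wi (1/√P − 1/√F)
1/√160 = 0.079057;  1/√20170 = 0.007041
W = 10·11.9·(0.079057 − 0.007041) = 8.5699 kWh/t
W_actual = 1.18 × 8.5699 = 10.1124 kWh/t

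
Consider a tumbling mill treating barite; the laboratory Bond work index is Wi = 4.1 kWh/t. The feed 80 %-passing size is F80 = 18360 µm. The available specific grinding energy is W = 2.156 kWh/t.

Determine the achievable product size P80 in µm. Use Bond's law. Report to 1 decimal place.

P80 = 278.1 µm

W = 10·Wi·(P80^(-½) − F80^(-½))
⇒ 1/√P80 = W/(10·Wi) + 1/√F80
  = 2.1560/(10·4.1) + 1/√18360 = 0.052585 + 0.007380 = 0.059965
P80 = (1/0.059965)² = 16.6763² = 278.10 µm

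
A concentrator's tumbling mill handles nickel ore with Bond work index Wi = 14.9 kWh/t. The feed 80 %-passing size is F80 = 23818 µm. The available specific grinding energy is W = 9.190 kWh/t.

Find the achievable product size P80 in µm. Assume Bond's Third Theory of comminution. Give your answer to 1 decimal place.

W = 10·Wi·(P80^(-½) − F80^(-½))
P80^-0.5 = F80^-0.5 + W/(10 Wi)
  = 9.1900/(10·14.9) + 1/√23818 = 0.061678 + 0.006480 = 0.068157
P80 = (1/0.068157)² = 14.6719² = 215.27 µm

P80 = 215.3 µm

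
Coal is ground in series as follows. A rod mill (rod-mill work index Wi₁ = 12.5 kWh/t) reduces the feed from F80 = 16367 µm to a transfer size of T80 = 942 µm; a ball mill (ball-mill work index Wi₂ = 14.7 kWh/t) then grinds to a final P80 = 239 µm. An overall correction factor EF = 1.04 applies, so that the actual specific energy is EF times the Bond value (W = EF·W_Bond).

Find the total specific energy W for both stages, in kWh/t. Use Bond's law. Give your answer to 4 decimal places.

W = 8.1274 kWh/t

W = 10 Wi (P80^-0.5 − F80^-0.5)
Stage 1 (16367→942 µm, Wi₁=12.5): W₁ = 10·12.5·(0.032582 − 0.007817) = 3.0957 kWh/t
Stage 2 (942→239 µm, Wi₂=14.7): W₂ = 10·14.7·(0.064685 − 0.032582) = 4.7191 kWh/t
W = W₁ + W₂ = 3.0957 + 4.7191 = 7.8148 kWh/t
Corrected W = EF·W_Bond = 1.04·7.8148 = 8.1274 kWh/t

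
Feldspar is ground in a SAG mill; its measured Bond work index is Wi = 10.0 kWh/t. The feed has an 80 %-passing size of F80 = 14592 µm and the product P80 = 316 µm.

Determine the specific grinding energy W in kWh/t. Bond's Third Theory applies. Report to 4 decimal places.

W = 4.7976 kWh/t

Bond:  W = 10 Wi (1/√P − 1/√F)
1/√316 = 0.056254;  1/√14592 = 0.008278
W = 10·10.0·(0.056254 − 0.008278) = 4.7976 kWh/t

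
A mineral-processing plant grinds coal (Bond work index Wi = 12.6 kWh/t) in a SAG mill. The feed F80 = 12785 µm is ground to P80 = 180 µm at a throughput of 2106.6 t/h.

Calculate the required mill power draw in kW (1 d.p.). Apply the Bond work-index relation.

W_Bond = 10·Wi·(1/√P₈₀ − 1/√F₈₀)
W = 10·12.6·(1/√180 − 1/√12785) = 10·12.6·(0.065692) = 8.2771 kWh/t
Mill draw = 8.2771 × 2106.6 = 17436.6 kW

P = 17436.6 kW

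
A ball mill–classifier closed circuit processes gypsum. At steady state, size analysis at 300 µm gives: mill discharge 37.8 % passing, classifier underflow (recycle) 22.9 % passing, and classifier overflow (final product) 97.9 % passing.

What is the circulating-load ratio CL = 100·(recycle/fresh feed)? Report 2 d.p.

CL = 403.36 %

Classifier node, passing 300 µm:
Fd + Rd = Ru + Fo ⇒ R/F = (o−d)/(d−u)
r = (97.9 − 37.8)/(37.8 − 22.9) = 60.1/14.9 = 4.0336
CL = 100·r = 403.36 %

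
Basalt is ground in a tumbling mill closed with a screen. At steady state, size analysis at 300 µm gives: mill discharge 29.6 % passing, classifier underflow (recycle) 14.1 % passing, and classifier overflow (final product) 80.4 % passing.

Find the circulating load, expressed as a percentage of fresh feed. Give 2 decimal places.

Classifier node, passing 300 µm:
(1+r)·d = r·u + o ⇒ r = (o−d)/(d−u)
r = (80.4 − 29.6)/(29.6 − 14.1) = 50.8/15.5 = 3.2774
CL = 100·r = 327.74 %

CL = 327.74 %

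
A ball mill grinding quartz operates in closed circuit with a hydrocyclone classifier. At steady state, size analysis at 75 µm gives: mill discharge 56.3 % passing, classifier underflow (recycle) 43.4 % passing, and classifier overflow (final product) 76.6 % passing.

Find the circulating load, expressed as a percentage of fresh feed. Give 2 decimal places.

CL = 157.36 %

Classifier node, passing 75 µm:
(1+r)d = ru + o → r = (o−d)/(d−u)
r = (76.6 − 56.3)/(56.3 − 43.4) = 20.3/12.9 = 1.5736
CL = 100·r = 157.36 %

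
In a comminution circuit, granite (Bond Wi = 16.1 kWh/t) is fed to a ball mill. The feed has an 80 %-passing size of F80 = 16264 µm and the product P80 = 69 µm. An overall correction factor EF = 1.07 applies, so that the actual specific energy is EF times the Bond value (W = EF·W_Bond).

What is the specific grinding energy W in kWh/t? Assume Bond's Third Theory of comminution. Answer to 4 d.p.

Bond:  W = 10 Wi (1/√P − 1/√F)
1/√69 = 0.120386;  1/√16264 = 0.007841
W = 10·16.1·(0.120386 − 0.007841) = 18.1197 kWh/t
W_actual = 1.07 × 18.1197 = 19.3881 kWh/t

W = 19.3881 kWh/t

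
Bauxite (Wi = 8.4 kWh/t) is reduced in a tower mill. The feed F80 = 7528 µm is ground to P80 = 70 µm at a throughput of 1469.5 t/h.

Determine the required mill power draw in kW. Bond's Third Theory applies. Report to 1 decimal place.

P = 13331.0 kW

W = 10 Wi (P80^-0.5 − F80^-0.5)
W = 10·8.4·(1/√70 − 1/√7528) = 10·8.4·(0.107997) = 9.0718 kWh/t
P = W·T = 9.0718·1469.5 = 13331.0 kW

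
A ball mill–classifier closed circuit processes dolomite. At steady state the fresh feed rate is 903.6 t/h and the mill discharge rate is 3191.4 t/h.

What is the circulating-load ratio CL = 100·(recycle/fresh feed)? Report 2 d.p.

M = F + R at steady state, so:
R = M − F = 3191.4 − 903.6 = 2287.8 t/h
CL = 100·R/F = 100·2287.8/903.6 = 253.19 %

CL = 253.19 %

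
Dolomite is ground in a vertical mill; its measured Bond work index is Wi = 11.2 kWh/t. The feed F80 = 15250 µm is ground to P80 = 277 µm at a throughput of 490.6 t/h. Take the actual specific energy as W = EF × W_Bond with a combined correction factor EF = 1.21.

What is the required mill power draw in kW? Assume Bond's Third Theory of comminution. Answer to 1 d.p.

W_Bond = 10·Wi·(1/√P₈₀ − 1/√F₈₀)
W = 10·11.2·(1/√277 − 1/√15250) = 10·11.2·(0.051986) = 5.8225 kWh/t
W_actual = 1.21 × 5.8225 = 7.0452 kWh/t
P = W·T = 7.0452·490.6 = 3456.4 kW

P = 3456.4 kW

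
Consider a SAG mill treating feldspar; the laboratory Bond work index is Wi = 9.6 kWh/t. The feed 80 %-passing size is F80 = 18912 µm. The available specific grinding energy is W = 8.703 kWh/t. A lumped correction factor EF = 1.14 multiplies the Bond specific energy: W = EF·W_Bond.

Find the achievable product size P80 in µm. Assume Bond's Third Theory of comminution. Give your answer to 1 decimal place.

Bond: W = 10·Wi·(1/√P80 − 1/√F80)
W_Bond = W / EF = 8.703 / 1.14 = 7.6342 kWh/t
1/√P80 = 1/√F80 + W_Bond/(10·Wi)
  = 7.6342/(10·9.6) + 1/√18912 = 0.079523 + 0.007272 = 0.086795
P80 = (1/0.086795)² = 11.5214² = 132.74 µm

P80 = 132.7 µm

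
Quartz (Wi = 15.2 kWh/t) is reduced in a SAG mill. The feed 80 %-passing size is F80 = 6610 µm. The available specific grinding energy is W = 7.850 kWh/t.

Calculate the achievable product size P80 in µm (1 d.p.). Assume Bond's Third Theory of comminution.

P80 = 244.6 µm

W = 10 Wi (P80^-0.5 − F80^-0.5)
⇒ 1/√P80 = W/(10 Wi) + 1/√F80
  = 7.8500/(10·15.2) + 1/√6610 = 0.051645 + 0.012300 = 0.063945
P80 = (1/0.063945)² = 15.6385² = 244.56 µm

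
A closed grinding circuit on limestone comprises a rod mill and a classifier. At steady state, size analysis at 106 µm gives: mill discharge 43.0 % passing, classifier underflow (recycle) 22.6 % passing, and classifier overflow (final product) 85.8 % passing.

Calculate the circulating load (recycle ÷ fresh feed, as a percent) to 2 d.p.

CL = 209.80 %

Two-product formula at 106 µm:
(1+r)·d = r·u + o ⇒ r = (o−d)/(d−u)
r = (85.8 − 43.0)/(43.0 − 22.6) = 42.8/20.4 = 2.0980
CL = 100·r = 209.80 %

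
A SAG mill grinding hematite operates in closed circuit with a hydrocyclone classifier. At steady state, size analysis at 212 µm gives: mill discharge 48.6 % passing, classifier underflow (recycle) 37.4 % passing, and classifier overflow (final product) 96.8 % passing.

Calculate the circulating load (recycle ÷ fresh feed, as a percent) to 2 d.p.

Classifier node, passing 212 µm:
d + r·d = r·u + o → r(d−u) = o−d
r = (96.8 − 48.6)/(48.6 − 37.4) = 48.2/11.2 = 4.3036
CL = 100·r = 430.36 %

CL = 430.36 %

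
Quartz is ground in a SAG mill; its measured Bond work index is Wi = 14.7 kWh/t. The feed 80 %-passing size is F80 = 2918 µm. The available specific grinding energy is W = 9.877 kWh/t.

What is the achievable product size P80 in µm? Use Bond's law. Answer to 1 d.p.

W = 10 Wi (1/√P80 − 1/√F80)  [Bond]
P80^-0.5 = F80^-0.5 + W/(10 Wi)
  = 9.8770/(10·14.7) + 1/√2918 = 0.067190 + 0.018512 = 0.085703
P80 = (1/0.085703)² = 11.6683² = 136.15 µm

P80 = 136.1 µm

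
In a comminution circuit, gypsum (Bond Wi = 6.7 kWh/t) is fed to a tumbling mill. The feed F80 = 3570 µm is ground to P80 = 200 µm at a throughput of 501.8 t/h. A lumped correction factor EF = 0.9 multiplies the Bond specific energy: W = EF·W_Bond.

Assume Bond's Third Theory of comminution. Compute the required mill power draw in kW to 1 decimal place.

W = 10·Wi·[P80^(−½) − F80^(−½)]
W = 10·6.7·(1/√200 − 1/√3570) = 10·6.7·(0.053974) = 3.6163 kWh/t
With EF = 0.9: W = 3.6163·0.9 = 3.2546 kWh/t
Mill draw = 3.2546 × 501.8 = 1633.2 kW

P = 1633.2 kW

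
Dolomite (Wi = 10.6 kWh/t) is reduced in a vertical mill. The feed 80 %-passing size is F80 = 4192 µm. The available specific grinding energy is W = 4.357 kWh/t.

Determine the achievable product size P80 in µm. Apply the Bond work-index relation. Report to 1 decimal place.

P80 = 312.7 µm

W_Bond = 10·Wi·(1/√P₈₀ − 1/√F₈₀)
P80^(−½) = W/(10 Wi) + F80^(−½)
  = 4.3570/(10·10.6) + 1/√4192 = 0.041104 + 0.015445 = 0.056549
P80 = (1/0.056549)² = 17.6838² = 312.72 µm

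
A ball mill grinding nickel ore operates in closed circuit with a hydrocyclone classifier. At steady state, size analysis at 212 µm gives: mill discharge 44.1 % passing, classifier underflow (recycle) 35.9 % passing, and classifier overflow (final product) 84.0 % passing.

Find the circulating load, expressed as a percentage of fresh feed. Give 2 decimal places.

CL = 486.59 %

Let r = R/F. Size balance at 212 µm:
d + r·d = r·u + o → r(d−u) = o−d
r = (84.0 − 44.1)/(44.1 − 35.9) = 39.9/8.2 = 4.8659
CL = 100·r = 486.59 %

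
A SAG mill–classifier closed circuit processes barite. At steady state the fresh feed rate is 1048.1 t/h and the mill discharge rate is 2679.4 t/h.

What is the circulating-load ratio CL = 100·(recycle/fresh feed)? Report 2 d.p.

CL = 155.64 %

Steady state: M = F + R.
R = M − F = 2679.4 − 1048.1 = 1631.3 t/h
CL = 100·R/F = 100·1631.3/1048.1 = 155.64 %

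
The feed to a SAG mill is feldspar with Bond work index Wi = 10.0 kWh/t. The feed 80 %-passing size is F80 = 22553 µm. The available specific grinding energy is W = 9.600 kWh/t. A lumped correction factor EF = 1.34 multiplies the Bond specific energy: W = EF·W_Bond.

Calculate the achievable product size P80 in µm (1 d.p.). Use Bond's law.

P80 = 163.1 µm

Bond:  W = 10 Wi (1/√P − 1/√F)
W_Bond = W / EF = 9.600 / 1.34 = 7.1642 kWh/t
⇒ 1/√P80 = W_Bond/(10 Wi) + 1/√F80
  = 7.1642/(10·10.0) + 1/√22553 = 0.071642 + 0.006659 = 0.078301
P80 = (1/0.078301)² = 12.7713² = 163.11 µm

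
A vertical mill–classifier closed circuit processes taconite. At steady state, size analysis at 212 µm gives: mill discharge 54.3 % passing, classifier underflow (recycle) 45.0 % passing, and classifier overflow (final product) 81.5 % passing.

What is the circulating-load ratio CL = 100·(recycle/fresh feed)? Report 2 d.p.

Let r = R/F. Size balance at 212 µm:
(1+r)·d = r·u + o ⇒ r = (o−d)/(d−u)
r = (81.5 − 54.3)/(54.3 − 45.0) = 27.2/9.3 = 2.9247
CL = 100·r = 292.47 %

CL = 292.47 %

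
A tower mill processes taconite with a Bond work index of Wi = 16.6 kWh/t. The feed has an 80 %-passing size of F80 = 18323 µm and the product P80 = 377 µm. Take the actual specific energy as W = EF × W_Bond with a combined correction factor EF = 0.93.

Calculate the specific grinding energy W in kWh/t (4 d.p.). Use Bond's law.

Bond:  W = 10 Wi (1/√P − 1/√F)
1/√377 = 0.051503;  1/√18323 = 0.007388
W = 10·16.6·(0.051503 − 0.007388) = 7.3231 kWh/t
Corrected W = EF·W_Bond = 0.93·7.3231 = 6.8105 kWh/t

W = 6.8105 kWh/t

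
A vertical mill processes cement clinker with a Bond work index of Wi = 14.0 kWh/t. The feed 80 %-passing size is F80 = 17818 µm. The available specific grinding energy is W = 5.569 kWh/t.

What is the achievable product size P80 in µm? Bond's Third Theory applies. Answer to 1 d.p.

W = 10·Wi·(P80^(-½) − F80^(-½))
⇒ 1/√P80 = W/(10·Wi) + 1/√F80
  = 5.5690/(10·14.0) + 1/√17818 = 0.039779 + 0.007492 = 0.047270
P80 = (1/0.047270)² = 21.1550² = 447.53 µm

P80 = 447.5 µm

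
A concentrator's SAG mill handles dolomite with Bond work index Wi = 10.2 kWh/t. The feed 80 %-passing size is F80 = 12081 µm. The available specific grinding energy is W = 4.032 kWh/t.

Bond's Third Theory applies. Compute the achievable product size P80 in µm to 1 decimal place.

P80 = 422.9 µm

W = 10·Wi·[P80^(−½) − F80^(−½)]
1/√P80 = 1/√F80 + W/(10·Wi)
  = 4.0320/(10·10.2) + 1/√12081 = 0.039529 + 0.009098 = 0.048627
P80 = (1/0.048627)² = 20.5645² = 422.90 µm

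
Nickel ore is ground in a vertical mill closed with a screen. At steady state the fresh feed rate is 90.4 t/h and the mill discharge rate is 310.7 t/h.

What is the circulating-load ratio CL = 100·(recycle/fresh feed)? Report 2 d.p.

M = F + R at steady state, so:
R = M − F = 310.7 − 90.4 = 220.3 t/h
CL = 100·R/F = 100·220.3/90.4 = 243.69 %

CL = 243.69 %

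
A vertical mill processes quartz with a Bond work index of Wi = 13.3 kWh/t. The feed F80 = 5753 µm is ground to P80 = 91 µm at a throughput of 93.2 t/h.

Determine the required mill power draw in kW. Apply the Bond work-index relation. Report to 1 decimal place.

W_Bond = 10·Wi·(1/√P₈₀ − 1/√F₈₀)
W = 10·13.3·(1/√91 − 1/√5753) = 10·13.3·(0.091644) = 12.1887 kWh/t
P = W·T = 12.1887·93.2 = 1136.0 kW

P = 1136.0 kW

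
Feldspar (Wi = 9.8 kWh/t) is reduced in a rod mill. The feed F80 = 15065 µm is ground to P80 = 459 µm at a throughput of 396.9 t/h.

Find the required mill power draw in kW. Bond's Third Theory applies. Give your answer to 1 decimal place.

W = 10·Wi·(P80^(-½) − F80^(-½))
W = 10·9.8·(1/√459 − 1/√15065) = 10·9.8·(0.038529) = 3.7758 kWh/t
Mill draw = 3.7758 × 396.9 = 1498.6 kW

P = 1498.6 kW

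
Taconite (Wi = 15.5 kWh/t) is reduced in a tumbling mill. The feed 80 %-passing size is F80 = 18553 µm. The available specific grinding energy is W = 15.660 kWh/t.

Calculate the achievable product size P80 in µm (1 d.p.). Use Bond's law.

Bond: W = 10·Wi·(1/√P80 − 1/√F80)
⇒ 1/√P80 = W/(10 Wi) + 1/√F80
  = 15.6600/(10·15.5) + 1/√18553 = 0.101032 + 0.007342 = 0.108374
P80 = (1/0.108374)² = 9.2273² = 85.14 µm

P80 = 85.1 µm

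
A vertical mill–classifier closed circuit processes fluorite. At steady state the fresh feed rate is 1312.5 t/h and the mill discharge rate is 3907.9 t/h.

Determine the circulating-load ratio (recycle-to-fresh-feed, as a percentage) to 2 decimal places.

Mill node: discharge = fresh + recycle.
R = M − F = 3907.9 − 1312.5 = 2595.4 t/h
CL = 100·R/F = 100·2595.4/1312.5 = 197.74 %

CL = 197.74 %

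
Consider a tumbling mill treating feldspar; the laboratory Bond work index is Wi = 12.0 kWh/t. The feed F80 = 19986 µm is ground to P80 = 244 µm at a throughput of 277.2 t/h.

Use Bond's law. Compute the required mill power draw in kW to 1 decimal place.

P = 1894.2 kW

W = 10·Wi·(P80^(-½) − F80^(-½))
W = 10·12.0·(1/√244 − 1/√19986) = 10·12.0·(0.056945) = 6.8334 kWh/t
Mill draw = 6.8334 × 277.2 = 1894.2 kW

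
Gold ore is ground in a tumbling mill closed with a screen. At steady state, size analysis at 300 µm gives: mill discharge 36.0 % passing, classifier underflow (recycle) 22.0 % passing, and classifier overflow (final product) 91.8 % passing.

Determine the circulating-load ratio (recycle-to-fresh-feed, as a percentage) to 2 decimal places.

Two-product formula at 300 µm:
(1+r)·d = r·u + o ⇒ r = (o−d)/(d−u)
r = (91.8 − 36.0)/(36.0 − 22.0) = 55.8/14.0 = 3.9857
CL = 100·r = 398.57 %

CL = 398.57 %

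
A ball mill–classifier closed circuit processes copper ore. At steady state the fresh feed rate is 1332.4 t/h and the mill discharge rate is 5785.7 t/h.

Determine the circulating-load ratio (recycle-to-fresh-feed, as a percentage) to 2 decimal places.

Discharge = new feed + return, hence
R = M − F = 5785.7 − 1332.4 = 4453.3 t/h
CL = 100·R/F = 100·4453.3/1332.4 = 334.23 %

CL = 334.23 %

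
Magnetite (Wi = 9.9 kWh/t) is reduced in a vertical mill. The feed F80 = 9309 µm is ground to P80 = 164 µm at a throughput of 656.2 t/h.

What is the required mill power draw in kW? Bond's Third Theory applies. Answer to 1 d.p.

P = 4399.5 kW

W = 10 Wi (P80^-0.5 − F80^-0.5)
W = 10·9.9·(1/√164 − 1/√9309) = 10·9.9·(0.067722) = 6.7045 kWh/t
P_mill = W·ṁ = 6.7045·656.2 = 4399.5 kW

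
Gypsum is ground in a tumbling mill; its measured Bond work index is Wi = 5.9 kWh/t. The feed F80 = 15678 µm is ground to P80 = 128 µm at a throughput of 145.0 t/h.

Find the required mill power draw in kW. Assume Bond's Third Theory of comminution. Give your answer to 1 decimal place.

W = 10 Wi (P80^-0.5 − F80^-0.5)
W = 10·5.9·(1/√128 − 1/√15678) = 10·5.9·(0.080402) = 4.7437 kWh/t
P_mill = W·ṁ = 4.7437·145.0 = 687.8 kW

P = 687.8 kW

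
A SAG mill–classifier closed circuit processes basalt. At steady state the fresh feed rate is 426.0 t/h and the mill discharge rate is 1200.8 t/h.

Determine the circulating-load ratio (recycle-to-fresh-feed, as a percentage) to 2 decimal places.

CL = 181.88 %

Steady state: M = F + R.
R = M − F = 1200.8 − 426.0 = 774.8 t/h
CL = 100·R/F = 100·774.8/426.0 = 181.88 %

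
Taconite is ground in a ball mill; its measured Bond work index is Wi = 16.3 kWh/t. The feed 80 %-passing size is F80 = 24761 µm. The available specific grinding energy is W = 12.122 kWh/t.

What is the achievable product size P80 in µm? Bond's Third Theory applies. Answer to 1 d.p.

P80 = 153.5 µm

W = 10·Wi·(P80^(-½) − F80^(-½))
P80^(−½) = W/(10 Wi) + F80^(−½)
  = 12.1220/(10·16.3) + 1/√24761 = 0.074368 + 0.006355 = 0.080723
P80 = (1/0.080723)² = 12.3880² = 153.46 µm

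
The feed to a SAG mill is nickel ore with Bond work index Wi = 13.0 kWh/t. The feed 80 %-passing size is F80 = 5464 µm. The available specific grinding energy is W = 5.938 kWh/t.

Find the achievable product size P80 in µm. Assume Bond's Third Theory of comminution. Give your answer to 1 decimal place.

W = 10 Wi (P80^-0.5 − F80^-0.5)
⇒ 1/√P80 = W/(10 Wi) + 1/√F80
  = 5.9380/(10·13.0) + 1/√5464 = 0.045677 + 0.013528 = 0.059205
P80 = (1/0.059205)² = 16.8904² = 285.29 µm

P80 = 285.3 µm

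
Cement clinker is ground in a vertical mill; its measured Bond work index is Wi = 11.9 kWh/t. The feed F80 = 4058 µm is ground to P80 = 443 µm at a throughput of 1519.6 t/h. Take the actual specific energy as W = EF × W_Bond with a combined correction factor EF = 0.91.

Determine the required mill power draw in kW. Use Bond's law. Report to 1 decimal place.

P = 5235.1 kW

W_Bond = 10·Wi·(1/√P₈₀ − 1/√F₈₀)
W = 10·11.9·(1/√443 − 1/√4058) = 10·11.9·(0.031813) = 3.7858 kWh/t
Apply correction: 3.7858 × 0.91 = 3.4451 kWh/t
Power = W × throughput = 3.4451 kWh/t × 1519.6 t/h = 5235.1 kW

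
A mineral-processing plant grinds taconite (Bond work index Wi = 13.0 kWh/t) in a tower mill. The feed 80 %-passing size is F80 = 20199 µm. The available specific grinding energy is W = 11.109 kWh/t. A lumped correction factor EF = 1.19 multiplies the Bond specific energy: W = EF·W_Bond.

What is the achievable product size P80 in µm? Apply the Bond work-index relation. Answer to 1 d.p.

W = 10·Wi·(P80^(-½) − F80^(-½))
W_Bond = W / EF = 11.109 / 1.19 = 9.3353 kWh/t
P80^(−½) = W_Bond/(10 Wi) + F80^(−½)
  = 9.3353/(10·13.0) + 1/√20199 = 0.071810 + 0.007036 = 0.078846
P80 = (1/0.078846)² = 12.6829² = 160.86 µm

P80 = 160.9 µm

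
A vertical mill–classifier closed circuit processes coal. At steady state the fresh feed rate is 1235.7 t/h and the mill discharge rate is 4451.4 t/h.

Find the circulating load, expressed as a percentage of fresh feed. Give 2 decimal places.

Steady state: M = F + R.
R = M − F = 4451.4 − 1235.7 = 3215.7 t/h
CL = 100·R/F = 100·3215.7/1235.7 = 260.23 %

CL = 260.23 %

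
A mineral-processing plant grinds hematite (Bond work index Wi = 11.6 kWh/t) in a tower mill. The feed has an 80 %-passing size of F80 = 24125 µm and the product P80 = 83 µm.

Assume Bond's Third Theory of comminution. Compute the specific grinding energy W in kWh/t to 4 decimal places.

W = 10 Wi (1/√P80 − 1/√F80)  [Bond]
1/√83 = 0.109764;  1/√24125 = 0.006438
W = 10·11.6·(0.109764 − 0.006438) = 11.9858 kWh/t

W = 11.9858 kWh/t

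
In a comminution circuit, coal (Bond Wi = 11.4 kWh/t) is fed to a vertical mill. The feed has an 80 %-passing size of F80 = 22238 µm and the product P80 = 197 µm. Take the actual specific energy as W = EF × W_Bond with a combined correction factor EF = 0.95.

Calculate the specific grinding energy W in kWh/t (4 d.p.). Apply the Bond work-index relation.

W = 6.9898 kWh/t

Bond:  W = 10 Wi (1/√P − 1/√F)
1/√197 = 0.071247;  1/√22238 = 0.006706
W = 10·11.4·(0.071247 − 0.006706) = 7.3577 kWh/t
Apply correction: 7.3577 × 0.95 = 6.9898 kWh/t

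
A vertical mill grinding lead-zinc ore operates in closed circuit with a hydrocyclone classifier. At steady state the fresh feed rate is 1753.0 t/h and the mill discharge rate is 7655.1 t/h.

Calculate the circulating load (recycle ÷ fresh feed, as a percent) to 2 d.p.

Discharge = new feed + return, hence
R = M − F = 7655.1 − 1753.0 = 5902.1 t/h
CL = 100·R/F = 100·5902.1/1753.0 = 336.69 %

CL = 336.69 %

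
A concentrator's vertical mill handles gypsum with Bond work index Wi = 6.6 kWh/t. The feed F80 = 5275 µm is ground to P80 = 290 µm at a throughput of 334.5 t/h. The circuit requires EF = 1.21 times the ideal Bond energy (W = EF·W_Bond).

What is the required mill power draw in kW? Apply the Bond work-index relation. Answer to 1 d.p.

P = 1200.8 kW

W = 10·Wi·(P80^(-½) − F80^(-½))
W = 10·6.6·(1/√290 − 1/√5275) = 10·6.6·(0.044953) = 2.9669 kWh/t
Corrected W = EF·W_Bond = 1.21·2.9669 = 3.5900 kWh/t
P = W·T = 3.5900·334.5 = 1200.8 kW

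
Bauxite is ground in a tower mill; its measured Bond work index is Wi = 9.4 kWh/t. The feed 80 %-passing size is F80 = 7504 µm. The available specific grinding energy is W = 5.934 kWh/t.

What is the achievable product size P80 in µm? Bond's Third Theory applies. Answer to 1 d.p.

P80 = 179.3 µm

W = 10 Wi / √P80 − 10 Wi / √F80
⇒ 1/√P80 = W/(10·Wi) + 1/√F80
  = 5.9340/(10·9.4) + 1/√7504 = 0.063128 + 0.011544 = 0.074672
P80 = (1/0.074672)² = 13.3920² = 179.34 µm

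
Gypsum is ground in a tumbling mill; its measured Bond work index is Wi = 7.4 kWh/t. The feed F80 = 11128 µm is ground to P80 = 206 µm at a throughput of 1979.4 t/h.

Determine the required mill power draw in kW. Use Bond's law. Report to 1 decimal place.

W = 10 Wi / √P80 − 10 Wi / √F80
W = 10·7.4·(1/√206 − 1/√11128) = 10·7.4·(0.060194) = 4.4543 kWh/t
Mill draw = 4.4543 × 1979.4 = 8816.9 kW

P = 8816.9 kW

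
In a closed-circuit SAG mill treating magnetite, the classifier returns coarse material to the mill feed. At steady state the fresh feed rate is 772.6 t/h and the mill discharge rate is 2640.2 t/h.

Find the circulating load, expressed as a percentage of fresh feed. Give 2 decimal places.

Mill node: discharge = fresh + recycle.
R = M − F = 2640.2 − 772.6 = 1867.6 t/h
CL = 100·R/F = 100·1867.6/772.6 = 241.73 %

CL = 241.73 %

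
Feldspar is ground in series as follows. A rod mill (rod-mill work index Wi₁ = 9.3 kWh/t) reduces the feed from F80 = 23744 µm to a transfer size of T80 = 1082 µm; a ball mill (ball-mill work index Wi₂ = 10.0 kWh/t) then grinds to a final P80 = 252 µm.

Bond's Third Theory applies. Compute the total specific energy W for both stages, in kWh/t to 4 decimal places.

W = 5.4831 kWh/t

Bond:  W = 10 Wi (1/√P − 1/√F)
Stage 1 (23744→1082 µm, Wi₁=9.3): W₁ = 10·9.3·(0.030401 − 0.006490) = 2.2237 kWh/t
Stage 2 (1082→252 µm, Wi₂=10.0): W₂ = 10·10.0·(0.062994 − 0.030401) = 3.2593 kWh/t
W = W₁ + W₂ = 2.2237 + 3.2593 = 5.4831 kWh/t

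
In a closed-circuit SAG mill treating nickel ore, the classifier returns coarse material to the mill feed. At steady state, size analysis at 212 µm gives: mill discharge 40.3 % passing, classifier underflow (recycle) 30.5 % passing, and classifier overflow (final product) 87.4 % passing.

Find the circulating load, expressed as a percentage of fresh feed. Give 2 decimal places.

Classifier node, passing 212 µm:
d + r·d = r·u + o → r(d−u) = o−d
r = (87.4 − 40.3)/(40.3 − 30.5) = 47.1/9.8 = 4.8061
CL = 100·r = 480.61 %

CL = 480.61 %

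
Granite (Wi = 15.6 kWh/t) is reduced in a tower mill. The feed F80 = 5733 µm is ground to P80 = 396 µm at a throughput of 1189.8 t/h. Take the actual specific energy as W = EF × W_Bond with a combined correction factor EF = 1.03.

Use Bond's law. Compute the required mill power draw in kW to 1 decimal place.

Bond:  W = 10 Wi (1/√P − 1/√F)
W = 10·15.6·(1/√396 − 1/√5733) = 10·15.6·(0.037045) = 5.7790 kWh/t
W_actual = 1.03 × 5.7790 = 5.9523 kWh/t
Power = W × throughput = 5.9523 kWh/t × 1189.8 t/h = 7082.1 kW

P = 7082.1 kW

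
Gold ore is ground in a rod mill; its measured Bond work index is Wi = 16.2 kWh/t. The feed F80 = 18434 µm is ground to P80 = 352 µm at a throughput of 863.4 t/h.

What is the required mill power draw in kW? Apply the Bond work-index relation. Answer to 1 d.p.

P = 6424.9 kW

W = 10 Wi / √P80 − 10 Wi / √F80
W = 10·16.2·(1/√352 − 1/√18434) = 10·16.2·(0.045935) = 7.4415 kWh/t
Power = W × throughput = 7.4415 kWh/t × 863.4 t/h = 6424.9 kW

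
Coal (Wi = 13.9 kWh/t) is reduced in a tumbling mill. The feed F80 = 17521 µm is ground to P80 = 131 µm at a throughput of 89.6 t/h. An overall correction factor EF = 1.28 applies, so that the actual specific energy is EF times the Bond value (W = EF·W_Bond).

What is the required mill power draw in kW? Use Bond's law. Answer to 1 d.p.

W = 10 Wi (1/√P80 − 1/√F80)  [Bond]
W = 10·13.9·(1/√131 − 1/√17521) = 10·13.9·(0.079816) = 11.0944 kWh/t
Corrected W = EF·W_Bond = 1.28·11.0944 = 14.2008 kWh/t
Power = W × throughput = 14.2008 kWh/t × 89.6 t/h = 1272.4 kW

P = 1272.4 kW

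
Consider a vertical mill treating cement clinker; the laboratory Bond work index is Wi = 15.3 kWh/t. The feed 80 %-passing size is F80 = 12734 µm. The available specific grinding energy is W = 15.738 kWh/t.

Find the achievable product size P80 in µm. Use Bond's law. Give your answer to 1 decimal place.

W = 10·Wi·(P80^(-½) − F80^(-½))
1/√P80 = 1/√F80 + W/(10·Wi)
  = 15.7380/(10·15.3) + 1/√12734 = 0.102863 + 0.008862 = 0.111724
P80 = (1/0.111724)² = 8.9506² = 80.11 µm

P80 = 80.1 µm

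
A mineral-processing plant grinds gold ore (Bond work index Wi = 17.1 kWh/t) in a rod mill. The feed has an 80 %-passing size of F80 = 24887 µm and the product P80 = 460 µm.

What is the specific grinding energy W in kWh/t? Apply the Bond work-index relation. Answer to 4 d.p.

W = 6.8890 kWh/t

W = 10 Wi (P80^-0.5 − F80^-0.5)
1/√460 = 0.046625;  1/√24887 = 0.006339
W = 10·17.1·(0.046625 − 0.006339) = 6.8890 kWh/t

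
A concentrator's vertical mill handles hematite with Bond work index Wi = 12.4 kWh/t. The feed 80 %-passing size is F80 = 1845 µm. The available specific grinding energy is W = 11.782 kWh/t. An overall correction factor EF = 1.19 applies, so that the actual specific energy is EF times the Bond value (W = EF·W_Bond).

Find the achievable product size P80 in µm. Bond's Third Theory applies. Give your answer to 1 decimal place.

W = 10·Wi·(P80^(-½) − F80^(-½))
W_Bond = W / EF = 11.782 / 1.19 = 9.9008 kWh/t
⇒ 1/√P80 = W_Bond/(10·Wi) + 1/√F80
  = 9.9008/(10·12.4) + 1/√1845 = 0.079845 + 0.023281 = 0.103126
P80 = (1/0.103126)² = 9.6968² = 94.03 µm

P80 = 94.0 µm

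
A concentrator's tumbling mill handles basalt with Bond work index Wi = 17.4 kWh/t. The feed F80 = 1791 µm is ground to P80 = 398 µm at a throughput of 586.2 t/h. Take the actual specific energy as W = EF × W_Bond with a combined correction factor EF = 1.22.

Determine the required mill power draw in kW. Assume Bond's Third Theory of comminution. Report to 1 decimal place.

W = 10 Wi (1/√P80 − 1/√F80)  [Bond]
W = 10·17.4·(1/√398 − 1/√1791) = 10·17.4·(0.026496) = 4.6103 kWh/t
Apply correction: 4.6103 × 1.22 = 5.6246 kWh/t
Mill draw = 5.6246 × 586.2 = 3297.1 kW

P = 3297.1 kW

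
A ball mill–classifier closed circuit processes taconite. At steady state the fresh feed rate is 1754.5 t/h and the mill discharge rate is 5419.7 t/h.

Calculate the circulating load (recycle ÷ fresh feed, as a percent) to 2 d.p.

CL = 208.90 %

Discharge = new feed + return, hence
R = M − F = 5419.7 − 1754.5 = 3665.2 t/h
CL = 100·R/F = 100·3665.2/1754.5 = 208.90 %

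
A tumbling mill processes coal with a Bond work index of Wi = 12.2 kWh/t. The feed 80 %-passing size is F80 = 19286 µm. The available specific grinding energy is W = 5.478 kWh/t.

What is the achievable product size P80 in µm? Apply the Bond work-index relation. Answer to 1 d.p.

P80 = 368.4 µm

W = 10·Wi·(P80^(-½) − F80^(-½))
P80^-0.5 = F80^-0.5 + W/(10 Wi)
  = 5.4780/(10·12.2) + 1/√19286 = 0.044902 + 0.007201 = 0.052102
P80 = (1/0.052102)² = 19.1930² = 368.37 µm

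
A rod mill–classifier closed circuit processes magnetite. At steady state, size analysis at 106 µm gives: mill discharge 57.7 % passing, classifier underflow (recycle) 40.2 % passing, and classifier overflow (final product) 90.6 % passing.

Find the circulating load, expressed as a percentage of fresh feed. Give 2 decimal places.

CL = 188.00 %

Let r = R/F. Size balance at 106 µm:
r = (o − d)/(d − u)
r = (90.6 − 57.7)/(57.7 − 40.2) = 32.9/17.5 = 1.8800
CL = 100·r = 188.00 %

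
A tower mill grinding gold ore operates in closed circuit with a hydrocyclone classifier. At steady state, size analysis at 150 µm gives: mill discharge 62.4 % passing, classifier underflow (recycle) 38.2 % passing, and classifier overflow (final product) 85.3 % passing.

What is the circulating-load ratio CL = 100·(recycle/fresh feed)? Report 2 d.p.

CL = 94.63 %

Mass balance on the −150 µm fraction:
(1+r)·d = r·u + o ⇒ r = (o−d)/(d−u)
r = (85.3 − 62.4)/(62.4 − 38.2) = 22.9/24.2 = 0.9463
CL = 100·r = 94.63 %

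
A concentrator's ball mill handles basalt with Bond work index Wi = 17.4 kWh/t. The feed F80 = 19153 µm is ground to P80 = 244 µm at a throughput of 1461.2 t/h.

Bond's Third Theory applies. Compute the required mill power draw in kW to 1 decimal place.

P = 14439.5 kW

Bond: W = 10·Wi·(1/√P80 − 1/√F80)
W = 10·17.4·(1/√244 − 1/√19153) = 10·17.4·(0.056793) = 9.8819 kWh/t
P_mill = W·ṁ = 9.8819·1461.2 = 14439.5 kW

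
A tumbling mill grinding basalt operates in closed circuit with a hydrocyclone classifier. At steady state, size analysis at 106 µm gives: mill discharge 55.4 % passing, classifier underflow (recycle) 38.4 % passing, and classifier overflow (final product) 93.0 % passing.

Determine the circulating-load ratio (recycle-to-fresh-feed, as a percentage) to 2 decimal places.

CL = 221.18 %

Classifier node, passing 106 µm:
(1+r)d = ru + o → r = (o−d)/(d−u)
r = (93.0 − 55.4)/(55.4 − 38.4) = 37.6/17.0 = 2.2118
CL = 100·r = 221.18 %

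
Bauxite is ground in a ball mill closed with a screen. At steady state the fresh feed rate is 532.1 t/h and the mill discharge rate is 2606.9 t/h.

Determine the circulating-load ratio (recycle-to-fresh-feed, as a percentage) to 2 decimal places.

CL = 389.93 %

Discharge = new feed + return, hence
R = M − F = 2606.9 − 532.1 = 2074.8 t/h
CL = 100·R/F = 100·2074.8/532.1 = 389.93 %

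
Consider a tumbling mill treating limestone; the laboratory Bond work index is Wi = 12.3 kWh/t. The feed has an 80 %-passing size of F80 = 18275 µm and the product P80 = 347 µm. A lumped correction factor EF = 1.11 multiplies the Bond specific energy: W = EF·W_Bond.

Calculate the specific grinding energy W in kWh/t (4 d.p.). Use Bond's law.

W = 10·Wi·(P80^(-½) − F80^(-½))
1/√347 = 0.053683;  1/√18275 = 0.007397
W = 10·12.3·(0.053683 − 0.007397) = 5.6931 kWh/t
Apply correction: 5.6931 × 1.11 = 6.3194 kWh/t

W = 6.3194 kWh/t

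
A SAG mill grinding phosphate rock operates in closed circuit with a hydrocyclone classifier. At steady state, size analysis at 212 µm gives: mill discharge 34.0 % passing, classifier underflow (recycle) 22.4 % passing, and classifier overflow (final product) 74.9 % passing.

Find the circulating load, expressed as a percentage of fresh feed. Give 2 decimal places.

Two-product formula at 212 µm:
(1+r)d = ru + o → r = (o−d)/(d−u)
r = (74.9 − 34.0)/(34.0 − 22.4) = 40.9/11.6 = 3.5259
CL = 100·r = 352.59 %

CL = 352.59 %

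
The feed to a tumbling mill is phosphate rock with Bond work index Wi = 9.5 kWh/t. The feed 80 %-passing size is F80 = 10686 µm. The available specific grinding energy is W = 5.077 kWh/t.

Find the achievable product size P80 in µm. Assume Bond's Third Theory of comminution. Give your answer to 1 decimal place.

P80 = 251.0 µm

W = 10 Wi (P80^-0.5 − F80^-0.5)
1/√P80 = 1/√F80 + W/(10·Wi)
  = 5.0770/(10·9.5) + 1/√10686 = 0.053442 + 0.009674 = 0.063116
P80 = (1/0.063116)² = 15.8439² = 251.03 µm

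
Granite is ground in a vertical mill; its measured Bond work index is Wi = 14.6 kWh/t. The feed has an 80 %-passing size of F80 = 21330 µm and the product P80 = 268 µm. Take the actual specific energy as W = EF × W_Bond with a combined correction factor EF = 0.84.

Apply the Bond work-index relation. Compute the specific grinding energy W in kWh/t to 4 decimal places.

W_Bond = 10·Wi·(1/√P₈₀ − 1/√F₈₀)
1/√268 = 0.061085;  1/√21330 = 0.006847
W = 10·14.6·(0.061085 − 0.006847) = 7.9187 kWh/t
With EF = 0.84: W = 7.9187·0.84 = 6.6517 kWh/t

W = 6.6517 kWh/t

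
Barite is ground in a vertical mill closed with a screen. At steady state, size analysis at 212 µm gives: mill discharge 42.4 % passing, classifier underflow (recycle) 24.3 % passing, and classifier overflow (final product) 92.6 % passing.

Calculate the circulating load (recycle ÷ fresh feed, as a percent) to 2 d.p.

Classifier node, passing 212 µm:
(1+r)·d = r·u + o ⇒ r = (o−d)/(d−u)
r = (92.6 − 42.4)/(42.4 − 24.3) = 50.2/18.1 = 2.7735
CL = 100·r = 277.35 %

CL = 277.35 %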